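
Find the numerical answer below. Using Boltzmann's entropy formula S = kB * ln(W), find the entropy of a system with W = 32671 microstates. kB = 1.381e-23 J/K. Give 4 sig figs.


Step 1: ln(W) = ln(32671) = 10.39
Step 2: S = kB * ln(W) = 1.381e-23 * 10.39
Step 3: S = 1.435e-22 J/K

1.435e-22


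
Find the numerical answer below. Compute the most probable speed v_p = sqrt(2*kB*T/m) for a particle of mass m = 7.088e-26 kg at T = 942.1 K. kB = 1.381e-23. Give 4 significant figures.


Step 1: Numerator = 2*kB*T = 2*1.381e-23*942.1 = 2.602e-20
Step 2: Ratio = 2.602e-20 / 7.088e-26 = 3.671e+05
Step 3: v_p = sqrt(3.671e+05) = 605.9 m/s

605.9


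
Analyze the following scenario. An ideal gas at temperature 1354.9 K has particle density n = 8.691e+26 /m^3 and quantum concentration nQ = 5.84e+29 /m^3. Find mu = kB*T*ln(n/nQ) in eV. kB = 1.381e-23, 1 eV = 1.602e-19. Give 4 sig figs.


Step 1: n/nQ = 8.691e+26/5.84e+29 = 0.001488
Step 2: ln(n/nQ) = -6.51
Step 3: mu = kB*T*ln(n/nQ) = 1.871e-20*-6.51 = -1.218e-19 J
Step 4: Convert to eV: -1.218e-19/1.602e-19 = -0.7604 eV

-0.7604


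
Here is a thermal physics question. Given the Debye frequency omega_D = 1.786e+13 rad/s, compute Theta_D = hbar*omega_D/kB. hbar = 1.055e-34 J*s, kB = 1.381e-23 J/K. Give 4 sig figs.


Step 1: hbar*omega_D = 1.055e-34 * 1.786e+13 = 1.884e-21 J
Step 2: Theta_D = 1.884e-21 / 1.381e-23
Step 3: Theta_D = 136.4 K

136.4


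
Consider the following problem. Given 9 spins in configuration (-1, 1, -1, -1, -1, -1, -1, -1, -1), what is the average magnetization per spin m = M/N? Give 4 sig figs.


Step 1: Count up spins (+1): 1, down spins (-1): 8
Step 2: Total magnetization M = 1 - 8 = -7
Step 3: m = M/N = -7/9 = -0.7778

-0.7778


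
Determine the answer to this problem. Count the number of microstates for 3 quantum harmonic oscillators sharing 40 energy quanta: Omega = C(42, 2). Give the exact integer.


Step 1: Use binomial coefficient C(42, 2)
Step 2: Numerator = 42! / 40!
Step 3: Denominator = 2!
Step 4: Omega = 861

861


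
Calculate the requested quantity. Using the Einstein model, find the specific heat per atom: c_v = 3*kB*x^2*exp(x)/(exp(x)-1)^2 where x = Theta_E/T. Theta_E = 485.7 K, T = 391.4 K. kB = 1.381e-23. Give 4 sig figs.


Step 1: x = Theta_E/T = 485.7/391.4 = 1.241
Step 2: x^2 = 1.54
Step 3: exp(x) = 3.459
Step 4: c_v = 3*1.381e-23*1.54*3.459/(3.459-1)^2 = 3.65e-23

3.65e-23


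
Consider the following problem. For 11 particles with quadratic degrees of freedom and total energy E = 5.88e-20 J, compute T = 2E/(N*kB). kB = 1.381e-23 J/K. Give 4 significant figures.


Step 1: Numerator = 2*E = 2*5.88e-20 = 1.176e-19 J
Step 2: Denominator = N*kB = 11*1.381e-23 = 1.519e-22
Step 3: T = 1.176e-19 / 1.519e-22 = 774.1 K

774.1


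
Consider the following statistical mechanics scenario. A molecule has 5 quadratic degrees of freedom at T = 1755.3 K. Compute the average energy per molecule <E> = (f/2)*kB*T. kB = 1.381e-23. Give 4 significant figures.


Step 1: f/2 = 5/2 = 2.5
Step 2: kB*T = 1.381e-23 * 1755.3 = 2.424e-20
Step 3: <E> = 2.5 * 2.424e-20 = 6.06e-20 J

6.06e-20


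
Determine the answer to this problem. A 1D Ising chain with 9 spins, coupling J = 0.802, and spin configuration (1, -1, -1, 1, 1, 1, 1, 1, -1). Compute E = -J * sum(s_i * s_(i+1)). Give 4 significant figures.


Step 1: Nearest-neighbor products: -1, 1, -1, 1, 1, 1, 1, -1
Step 2: Sum of products = 2
Step 3: E = -0.802 * 2 = -1.604

-1.604


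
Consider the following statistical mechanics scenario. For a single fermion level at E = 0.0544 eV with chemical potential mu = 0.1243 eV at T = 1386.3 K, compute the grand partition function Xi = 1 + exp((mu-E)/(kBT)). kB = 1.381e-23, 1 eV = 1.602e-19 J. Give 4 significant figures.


Step 1: (mu - E) = 0.1243 - 0.0544 = 0.0699 eV
Step 2: x = (mu-E)*eV/(kB*T) = 0.0699*1.602e-19/(1.381e-23*1386.3) = 0.5849
Step 3: exp(x) = 1.795
Step 4: Xi = 1 + 1.795 = 2.795

2.795


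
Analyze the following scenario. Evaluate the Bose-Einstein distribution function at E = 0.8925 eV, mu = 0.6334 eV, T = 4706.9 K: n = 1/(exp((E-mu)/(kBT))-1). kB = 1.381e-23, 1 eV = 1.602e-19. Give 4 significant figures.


Step 1: (E - mu) = 0.2591 eV
Step 2: x = (E-mu)*eV/(kB*T) = 0.2591*1.602e-19/(1.381e-23*4706.9) = 0.6386
Step 3: exp(x) = 1.894
Step 4: n = 1/(exp(x)-1) = 1.119

1.119


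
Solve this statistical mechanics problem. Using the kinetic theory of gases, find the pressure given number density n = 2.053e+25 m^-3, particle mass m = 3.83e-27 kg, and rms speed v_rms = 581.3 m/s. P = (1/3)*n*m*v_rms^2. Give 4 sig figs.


Step 1: v_rms^2 = 581.3^2 = 3.379e+05
Step 2: n*m = 2.053e+25*3.83e-27 = 0.07863
Step 3: P = (1/3)*0.07863*3.379e+05 = 8857 Pa

8857


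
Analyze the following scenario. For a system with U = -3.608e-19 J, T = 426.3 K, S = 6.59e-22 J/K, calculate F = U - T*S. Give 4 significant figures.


Step 1: T*S = 426.3 * 6.59e-22 = 2.809e-19 J
Step 2: F = U - T*S = -3.608e-19 - 2.809e-19
Step 3: F = -6.417e-19 J

-6.417e-19


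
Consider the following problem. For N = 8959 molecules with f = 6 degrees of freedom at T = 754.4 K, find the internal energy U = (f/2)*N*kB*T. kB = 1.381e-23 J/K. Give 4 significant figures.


Step 1: f/2 = 6/2 = 3.0
Step 2: N*kB*T = 8959*1.381e-23*754.4 = 9.334e-17
Step 3: U = 3.0 * 9.334e-17 = 2.8e-16 J

2.8e-16


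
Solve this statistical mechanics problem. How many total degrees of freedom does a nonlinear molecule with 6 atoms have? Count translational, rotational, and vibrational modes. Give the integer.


Step 1: Translational DOF = 3
Step 2: Rotational DOF (nonlinear) = 3
Step 3: Vibrational DOF = 3*6 - 6 = 12
Step 4: Total = 3 + 3 + 12 = 18

18


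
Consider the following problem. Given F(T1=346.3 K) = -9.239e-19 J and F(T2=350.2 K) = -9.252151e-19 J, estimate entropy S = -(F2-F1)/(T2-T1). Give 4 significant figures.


Step 1: dF = F2 - F1 = -9.252151e-19 - (-9.239e-19) = -1.3151e-21 J
Step 2: dT = T2 - T1 = 350.2 - 346.3 = 3.9 K
Step 3: S = -dF/dT = -(-1.3151e-21)/3.9 = 3.372e-22 J/K

3.372e-22


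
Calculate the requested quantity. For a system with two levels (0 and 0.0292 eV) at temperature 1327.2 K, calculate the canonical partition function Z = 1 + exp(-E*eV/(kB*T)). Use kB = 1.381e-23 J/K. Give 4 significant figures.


Step 1: Compute beta*E = E*eV/(kB*T) = 0.0292*1.602e-19/(1.381e-23*1327.2) = 0.2552
Step 2: exp(-beta*E) = exp(-0.2552) = 0.7747
Step 3: Z = 1 + 0.7747 = 1.775

1.775


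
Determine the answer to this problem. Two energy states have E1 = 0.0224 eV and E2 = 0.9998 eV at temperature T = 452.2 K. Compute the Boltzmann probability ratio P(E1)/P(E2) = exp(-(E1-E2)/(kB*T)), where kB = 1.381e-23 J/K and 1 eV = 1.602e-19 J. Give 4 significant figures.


Step 1: Compute energy difference dE = E1 - E2 = 0.0224 - 0.9998 = -0.9774 eV
Step 2: Convert to Joules: dE_J = -0.9774 * 1.602e-19 = -1.566e-19 J
Step 3: Compute exponent = -dE_J / (kB * T) = -(-1.566e-19) / (1.381e-23 * 452.2) = 25.07
Step 4: P(E1)/P(E2) = exp(25.07) = 7.748e+10

7.748e+10


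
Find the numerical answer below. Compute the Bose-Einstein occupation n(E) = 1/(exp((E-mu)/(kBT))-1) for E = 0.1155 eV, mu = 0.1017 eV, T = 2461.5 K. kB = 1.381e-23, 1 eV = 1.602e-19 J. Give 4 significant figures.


Step 1: (E - mu) = 0.0138 eV
Step 2: x = (E-mu)*eV/(kB*T) = 0.0138*1.602e-19/(1.381e-23*2461.5) = 0.06504
Step 3: exp(x) = 1.067
Step 4: n = 1/(exp(x)-1) = 14.88

14.88


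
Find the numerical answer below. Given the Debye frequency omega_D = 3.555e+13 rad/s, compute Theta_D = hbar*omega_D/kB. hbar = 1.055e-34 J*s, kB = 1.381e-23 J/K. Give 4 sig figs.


Step 1: hbar*omega_D = 1.055e-34 * 3.555e+13 = 3.751e-21 J
Step 2: Theta_D = 3.751e-21 / 1.381e-23
Step 3: Theta_D = 271.6 K

271.6


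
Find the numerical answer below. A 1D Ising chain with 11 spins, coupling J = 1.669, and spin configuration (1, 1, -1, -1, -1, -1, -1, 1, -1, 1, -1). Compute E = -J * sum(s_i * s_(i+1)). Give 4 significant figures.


Step 1: Nearest-neighbor products: 1, -1, 1, 1, 1, 1, -1, -1, -1, -1
Step 2: Sum of products = 0
Step 3: E = -1.669 * 0 = 0

0


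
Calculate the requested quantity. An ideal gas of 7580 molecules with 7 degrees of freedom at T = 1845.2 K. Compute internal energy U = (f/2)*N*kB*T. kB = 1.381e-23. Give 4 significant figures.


Step 1: f/2 = 7/2 = 3.5
Step 2: N*kB*T = 7580*1.381e-23*1845.2 = 1.932e-16
Step 3: U = 3.5 * 1.932e-16 = 6.76e-16 J

6.76e-16


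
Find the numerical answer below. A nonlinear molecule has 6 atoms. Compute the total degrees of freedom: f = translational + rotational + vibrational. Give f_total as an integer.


Step 1: Translational DOF = 3
Step 2: Rotational DOF (nonlinear) = 3
Step 3: Vibrational DOF = 3*6 - 6 = 12
Step 4: Total = 3 + 3 + 12 = 18

18


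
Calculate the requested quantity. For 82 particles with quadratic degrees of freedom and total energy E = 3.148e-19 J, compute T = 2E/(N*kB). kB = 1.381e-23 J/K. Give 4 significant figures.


Step 1: Numerator = 2*E = 2*3.148e-19 = 6.296e-19 J
Step 2: Denominator = N*kB = 82*1.381e-23 = 1.132e-21
Step 3: T = 6.296e-19 / 1.132e-21 = 556 K

556


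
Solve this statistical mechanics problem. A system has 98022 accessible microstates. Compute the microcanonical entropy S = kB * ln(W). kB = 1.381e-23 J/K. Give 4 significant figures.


Step 1: ln(W) = ln(98022) = 11.49
Step 2: S = kB * ln(W) = 1.381e-23 * 11.49
Step 3: S = 1.587e-22 J/K

1.587e-22


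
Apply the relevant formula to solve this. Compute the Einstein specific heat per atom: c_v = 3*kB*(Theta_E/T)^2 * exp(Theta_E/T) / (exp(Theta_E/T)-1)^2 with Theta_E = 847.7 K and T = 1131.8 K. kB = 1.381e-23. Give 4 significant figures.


Step 1: x = Theta_E/T = 847.7/1131.8 = 0.749
Step 2: x^2 = 0.561
Step 3: exp(x) = 2.115
Step 4: c_v = 3*1.381e-23*0.561*2.115/(2.115-1)^2 = 3.955e-23

3.955e-23


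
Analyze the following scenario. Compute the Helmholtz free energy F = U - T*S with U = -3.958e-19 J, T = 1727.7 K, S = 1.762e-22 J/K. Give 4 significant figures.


Step 1: T*S = 1727.7 * 1.762e-22 = 3.044e-19 J
Step 2: F = U - T*S = -3.958e-19 - 3.044e-19
Step 3: F = -7.002e-19 J

-7.002e-19


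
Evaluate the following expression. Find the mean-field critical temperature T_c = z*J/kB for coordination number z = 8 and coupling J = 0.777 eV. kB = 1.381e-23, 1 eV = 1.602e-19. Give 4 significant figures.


Step 1: z*J = 8*0.777 = 6.216 eV
Step 2: Convert to Joules: 6.216*1.602e-19 = 9.958e-19 J
Step 3: T_c = 9.958e-19 / 1.381e-23 = 7.211e+04 K

7.211e+04


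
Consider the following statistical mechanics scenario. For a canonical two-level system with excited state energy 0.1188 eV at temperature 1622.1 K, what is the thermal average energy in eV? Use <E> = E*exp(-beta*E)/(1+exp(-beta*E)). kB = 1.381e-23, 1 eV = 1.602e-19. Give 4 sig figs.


Step 1: beta*E = 0.1188*1.602e-19/(1.381e-23*1622.1) = 0.8496
Step 2: exp(-beta*E) = 0.4276
Step 3: <E> = 0.1188*0.4276/(1+0.4276) = 0.03558 eV

0.03558


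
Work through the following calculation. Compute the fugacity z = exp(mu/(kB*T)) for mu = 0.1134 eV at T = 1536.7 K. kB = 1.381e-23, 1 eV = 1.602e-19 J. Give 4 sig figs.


Step 1: Convert mu to Joules: 0.1134*1.602e-19 = 1.817e-20 J
Step 2: kB*T = 1.381e-23*1536.7 = 2.122e-20 J
Step 3: mu/(kB*T) = 0.856
Step 4: z = exp(0.856) = 2.354

2.354


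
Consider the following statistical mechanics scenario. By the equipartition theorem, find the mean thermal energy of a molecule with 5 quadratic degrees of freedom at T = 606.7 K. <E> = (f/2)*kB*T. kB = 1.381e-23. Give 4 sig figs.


Step 1: f/2 = 5/2 = 2.5
Step 2: kB*T = 1.381e-23 * 606.7 = 8.379e-21
Step 3: <E> = 2.5 * 8.379e-21 = 2.095e-20 J

2.095e-20


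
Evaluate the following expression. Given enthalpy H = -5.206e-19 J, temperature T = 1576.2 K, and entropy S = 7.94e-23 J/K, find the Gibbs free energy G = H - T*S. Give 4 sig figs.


Step 1: T*S = 1576.2 * 7.94e-23 = 1.252e-19 J
Step 2: G = H - T*S = -5.206e-19 - 1.252e-19
Step 3: G = -6.458e-19 J

-6.458e-19


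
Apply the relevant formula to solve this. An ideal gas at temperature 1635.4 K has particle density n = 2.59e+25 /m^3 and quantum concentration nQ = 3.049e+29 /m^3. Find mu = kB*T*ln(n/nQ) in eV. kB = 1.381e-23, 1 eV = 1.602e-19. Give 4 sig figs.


Step 1: n/nQ = 2.59e+25/3.049e+29 = 8.495e-05
Step 2: ln(n/nQ) = -9.373
Step 3: mu = kB*T*ln(n/nQ) = 2.258e-20*-9.373 = -2.117e-19 J
Step 4: Convert to eV: -2.117e-19/1.602e-19 = -1.321 eV

-1.321


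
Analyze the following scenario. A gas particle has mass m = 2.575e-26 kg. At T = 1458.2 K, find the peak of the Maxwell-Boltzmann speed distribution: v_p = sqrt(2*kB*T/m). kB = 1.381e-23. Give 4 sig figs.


Step 1: Numerator = 2*kB*T = 2*1.381e-23*1458.2 = 4.028e-20
Step 2: Ratio = 4.028e-20 / 2.575e-26 = 1.564e+06
Step 3: v_p = sqrt(1.564e+06) = 1251 m/s

1251


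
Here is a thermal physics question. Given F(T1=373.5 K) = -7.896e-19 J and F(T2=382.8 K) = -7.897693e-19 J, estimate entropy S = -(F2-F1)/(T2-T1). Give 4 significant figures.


Step 1: dF = F2 - F1 = -7.897693e-19 - (-7.896e-19) = -1.693e-22 J
Step 2: dT = T2 - T1 = 382.8 - 373.5 = 9.3 K
Step 3: S = -dF/dT = -(-1.693e-22)/9.3 = 1.82e-23 J/K

1.82e-23


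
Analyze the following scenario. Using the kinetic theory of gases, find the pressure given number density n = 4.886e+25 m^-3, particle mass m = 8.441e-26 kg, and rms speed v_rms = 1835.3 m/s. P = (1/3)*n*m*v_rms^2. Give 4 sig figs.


Step 1: v_rms^2 = 1835.3^2 = 3.368e+06
Step 2: n*m = 4.886e+25*8.441e-26 = 4.124
Step 3: P = (1/3)*4.124*3.368e+06 = 4.631e+06 Pa

4.631e+06


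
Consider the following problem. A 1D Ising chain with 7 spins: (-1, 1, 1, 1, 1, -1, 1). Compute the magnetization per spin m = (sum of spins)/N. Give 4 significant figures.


Step 1: Count up spins (+1): 5, down spins (-1): 2
Step 2: Total magnetization M = 5 - 2 = 3
Step 3: m = M/N = 3/7 = 0.4286

0.4286


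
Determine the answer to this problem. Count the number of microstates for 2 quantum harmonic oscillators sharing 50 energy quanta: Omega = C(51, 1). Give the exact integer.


Step 1: Use binomial coefficient C(51, 1)
Step 2: Numerator = 51! / 50!
Step 3: Denominator = 1!
Step 4: Omega = 51

51


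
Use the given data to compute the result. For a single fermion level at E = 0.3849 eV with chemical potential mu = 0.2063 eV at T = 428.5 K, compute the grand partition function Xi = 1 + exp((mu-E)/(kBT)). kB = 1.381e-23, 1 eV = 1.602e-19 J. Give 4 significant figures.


Step 1: (mu - E) = 0.2063 - 0.3849 = -0.1786 eV
Step 2: x = (mu-E)*eV/(kB*T) = -0.1786*1.602e-19/(1.381e-23*428.5) = -4.835
Step 3: exp(x) = 0.007946
Step 4: Xi = 1 + 0.007946 = 1.008

1.008


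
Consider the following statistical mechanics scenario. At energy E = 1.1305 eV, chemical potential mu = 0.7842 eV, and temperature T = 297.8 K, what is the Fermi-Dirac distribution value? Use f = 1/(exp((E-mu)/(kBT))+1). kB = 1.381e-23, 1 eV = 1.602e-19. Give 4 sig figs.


Step 1: (E - mu) = 1.1305 - 0.7842 = 0.3463 eV
Step 2: Convert: (E-mu)*eV = 5.548e-20 J
Step 3: x = (E-mu)*eV/(kB*T) = 13.49
Step 4: f = 1/(exp(13.49)+1) = 1.385e-06

1.385e-06


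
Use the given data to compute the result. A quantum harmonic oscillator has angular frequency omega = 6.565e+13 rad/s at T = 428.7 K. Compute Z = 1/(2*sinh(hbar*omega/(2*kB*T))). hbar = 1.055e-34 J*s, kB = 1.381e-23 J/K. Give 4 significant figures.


Step 1: Compute x = hbar*omega/(kB*T) = 1.055e-34*6.565e+13/(1.381e-23*428.7) = 1.17
Step 2: x/2 = 0.5849
Step 3: sinh(x/2) = 0.6189
Step 4: Z = 1/(2*0.6189) = 0.8079

0.8079


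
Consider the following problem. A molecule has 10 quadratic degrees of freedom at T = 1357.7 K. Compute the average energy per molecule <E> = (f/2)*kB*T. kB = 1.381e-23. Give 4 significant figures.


Step 1: f/2 = 10/2 = 5
Step 2: kB*T = 1.381e-23 * 1357.7 = 1.875e-20
Step 3: <E> = 5 * 1.875e-20 = 9.375e-20 J

9.375e-20


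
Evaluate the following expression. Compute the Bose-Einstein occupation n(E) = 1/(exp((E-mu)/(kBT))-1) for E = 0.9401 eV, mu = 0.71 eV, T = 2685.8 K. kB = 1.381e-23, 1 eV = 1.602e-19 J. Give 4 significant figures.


Step 1: (E - mu) = 0.2301 eV
Step 2: x = (E-mu)*eV/(kB*T) = 0.2301*1.602e-19/(1.381e-23*2685.8) = 0.9938
Step 3: exp(x) = 2.702
Step 4: n = 1/(exp(x)-1) = 0.5877

0.5877


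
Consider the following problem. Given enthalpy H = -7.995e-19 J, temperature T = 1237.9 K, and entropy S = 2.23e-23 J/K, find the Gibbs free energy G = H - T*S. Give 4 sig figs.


Step 1: T*S = 1237.9 * 2.23e-23 = 2.761e-20 J
Step 2: G = H - T*S = -7.995e-19 - 2.761e-20
Step 3: G = -8.271e-19 J

-8.271e-19


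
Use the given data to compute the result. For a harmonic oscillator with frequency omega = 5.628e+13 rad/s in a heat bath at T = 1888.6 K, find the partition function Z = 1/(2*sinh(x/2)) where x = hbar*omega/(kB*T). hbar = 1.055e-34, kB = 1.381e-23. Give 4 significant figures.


Step 1: Compute x = hbar*omega/(kB*T) = 1.055e-34*5.628e+13/(1.381e-23*1888.6) = 0.2277
Step 2: x/2 = 0.1138
Step 3: sinh(x/2) = 0.1141
Step 4: Z = 1/(2*0.1141) = 4.383

4.383


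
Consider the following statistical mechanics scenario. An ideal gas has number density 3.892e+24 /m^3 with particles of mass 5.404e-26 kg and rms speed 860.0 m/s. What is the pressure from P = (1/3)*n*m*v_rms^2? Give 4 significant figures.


Step 1: v_rms^2 = 860.0^2 = 7.396e+05
Step 2: n*m = 3.892e+24*5.404e-26 = 0.2103
Step 3: P = (1/3)*0.2103*7.396e+05 = 5.185e+04 Pa

5.185e+04


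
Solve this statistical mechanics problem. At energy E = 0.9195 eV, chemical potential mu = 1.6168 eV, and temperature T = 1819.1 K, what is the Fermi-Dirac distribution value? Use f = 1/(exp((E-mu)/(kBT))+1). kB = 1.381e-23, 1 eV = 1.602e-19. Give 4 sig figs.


Step 1: (E - mu) = 0.9195 - 1.6168 = -0.6973 eV
Step 2: Convert: (E-mu)*eV = -1.117e-19 J
Step 3: x = (E-mu)*eV/(kB*T) = -4.447
Step 4: f = 1/(exp(-4.447)+1) = 0.9884

0.9884


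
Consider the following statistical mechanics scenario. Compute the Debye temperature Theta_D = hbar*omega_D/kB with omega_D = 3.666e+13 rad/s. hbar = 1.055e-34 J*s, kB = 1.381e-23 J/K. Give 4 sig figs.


Step 1: hbar*omega_D = 1.055e-34 * 3.666e+13 = 3.868e-21 J
Step 2: Theta_D = 3.868e-21 / 1.381e-23
Step 3: Theta_D = 280.1 K

280.1


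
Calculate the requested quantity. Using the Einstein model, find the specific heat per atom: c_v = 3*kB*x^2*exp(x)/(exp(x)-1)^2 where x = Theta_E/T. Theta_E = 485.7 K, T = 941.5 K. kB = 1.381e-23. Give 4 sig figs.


Step 1: x = Theta_E/T = 485.7/941.5 = 0.5159
Step 2: x^2 = 0.2661
Step 3: exp(x) = 1.675
Step 4: c_v = 3*1.381e-23*0.2661*1.675/(1.675-1)^2 = 4.052e-23

4.052e-23


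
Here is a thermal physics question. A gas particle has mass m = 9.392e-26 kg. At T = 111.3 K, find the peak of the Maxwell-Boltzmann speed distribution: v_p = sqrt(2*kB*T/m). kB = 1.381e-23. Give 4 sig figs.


Step 1: Numerator = 2*kB*T = 2*1.381e-23*111.3 = 3.074e-21
Step 2: Ratio = 3.074e-21 / 9.392e-26 = 3.273e+04
Step 3: v_p = sqrt(3.273e+04) = 180.9 m/s

180.9


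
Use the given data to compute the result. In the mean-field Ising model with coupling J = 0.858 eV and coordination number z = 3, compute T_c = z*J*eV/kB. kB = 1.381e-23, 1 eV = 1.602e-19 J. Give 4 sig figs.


Step 1: z*J = 3*0.858 = 2.574 eV
Step 2: Convert to Joules: 2.574*1.602e-19 = 4.124e-19 J
Step 3: T_c = 4.124e-19 / 1.381e-23 = 2.986e+04 K

2.986e+04


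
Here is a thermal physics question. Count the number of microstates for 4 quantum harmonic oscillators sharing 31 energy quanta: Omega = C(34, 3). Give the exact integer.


Step 1: Use binomial coefficient C(34, 3)
Step 2: Numerator = 34! / 31!
Step 3: Denominator = 3!
Step 4: Omega = 5984

5984


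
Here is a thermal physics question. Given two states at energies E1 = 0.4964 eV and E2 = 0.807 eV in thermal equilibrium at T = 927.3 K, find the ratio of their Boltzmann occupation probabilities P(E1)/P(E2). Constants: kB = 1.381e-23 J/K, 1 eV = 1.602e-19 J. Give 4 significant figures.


Step 1: Compute energy difference dE = E1 - E2 = 0.4964 - 0.807 = -0.3106 eV
Step 2: Convert to Joules: dE_J = -0.3106 * 1.602e-19 = -4.976e-20 J
Step 3: Compute exponent = -dE_J / (kB * T) = -(-4.976e-20) / (1.381e-23 * 927.3) = 3.886
Step 4: P(E1)/P(E2) = exp(3.886) = 48.69

48.69


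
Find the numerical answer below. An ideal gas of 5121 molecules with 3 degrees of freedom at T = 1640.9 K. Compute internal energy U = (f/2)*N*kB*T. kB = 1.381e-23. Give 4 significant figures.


Step 1: f/2 = 3/2 = 1.5
Step 2: N*kB*T = 5121*1.381e-23*1640.9 = 1.16e-16
Step 3: U = 1.5 * 1.16e-16 = 1.741e-16 J

1.741e-16


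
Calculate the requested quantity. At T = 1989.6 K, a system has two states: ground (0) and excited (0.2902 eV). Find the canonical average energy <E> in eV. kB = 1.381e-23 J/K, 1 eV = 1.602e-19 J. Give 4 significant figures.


Step 1: beta*E = 0.2902*1.602e-19/(1.381e-23*1989.6) = 1.692
Step 2: exp(-beta*E) = 0.1842
Step 3: <E> = 0.2902*0.1842/(1+0.1842) = 0.04513 eV

0.04513


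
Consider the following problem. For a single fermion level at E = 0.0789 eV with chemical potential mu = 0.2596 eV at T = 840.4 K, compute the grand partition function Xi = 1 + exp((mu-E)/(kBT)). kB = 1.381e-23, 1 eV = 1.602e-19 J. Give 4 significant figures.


Step 1: (mu - E) = 0.2596 - 0.0789 = 0.1807 eV
Step 2: x = (mu-E)*eV/(kB*T) = 0.1807*1.602e-19/(1.381e-23*840.4) = 2.494
Step 3: exp(x) = 12.11
Step 4: Xi = 1 + 12.11 = 13.11

13.11


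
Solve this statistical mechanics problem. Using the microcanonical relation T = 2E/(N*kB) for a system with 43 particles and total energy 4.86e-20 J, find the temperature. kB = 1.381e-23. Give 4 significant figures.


Step 1: Numerator = 2*E = 2*4.86e-20 = 9.72e-20 J
Step 2: Denominator = N*kB = 43*1.381e-23 = 5.938e-22
Step 3: T = 9.72e-20 / 5.938e-22 = 163.7 K

163.7


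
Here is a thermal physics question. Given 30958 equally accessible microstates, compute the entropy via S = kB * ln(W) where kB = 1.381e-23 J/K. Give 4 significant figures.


Step 1: ln(W) = ln(30958) = 10.34
Step 2: S = kB * ln(W) = 1.381e-23 * 10.34
Step 3: S = 1.428e-22 J/K

1.428e-22


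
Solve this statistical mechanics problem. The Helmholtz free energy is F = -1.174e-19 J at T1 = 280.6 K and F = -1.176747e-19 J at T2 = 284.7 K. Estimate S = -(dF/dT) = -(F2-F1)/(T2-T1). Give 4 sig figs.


Step 1: dF = F2 - F1 = -1.176747e-19 - (-1.174e-19) = -2.747e-22 J
Step 2: dT = T2 - T1 = 284.7 - 280.6 = 4.1 K
Step 3: S = -dF/dT = -(-2.747e-22)/4.1 = 6.7e-23 J/K

6.7e-23


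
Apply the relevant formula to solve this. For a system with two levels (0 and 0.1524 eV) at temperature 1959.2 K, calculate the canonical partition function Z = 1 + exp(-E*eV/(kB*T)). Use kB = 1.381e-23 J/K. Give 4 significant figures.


Step 1: Compute beta*E = E*eV/(kB*T) = 0.1524*1.602e-19/(1.381e-23*1959.2) = 0.9024
Step 2: exp(-beta*E) = exp(-0.9024) = 0.4056
Step 3: Z = 1 + 0.4056 = 1.406

1.406


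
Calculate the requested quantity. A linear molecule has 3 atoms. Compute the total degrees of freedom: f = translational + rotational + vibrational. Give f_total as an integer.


Step 1: Translational DOF = 3
Step 2: Rotational DOF (linear) = 2
Step 3: Vibrational DOF = 3*3 - 5 = 4
Step 4: Total = 3 + 2 + 4 = 9

9


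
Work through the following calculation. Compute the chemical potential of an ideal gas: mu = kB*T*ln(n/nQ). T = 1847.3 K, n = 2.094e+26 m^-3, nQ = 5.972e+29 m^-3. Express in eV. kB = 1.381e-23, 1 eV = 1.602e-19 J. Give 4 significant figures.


Step 1: n/nQ = 2.094e+26/5.972e+29 = 0.0003506
Step 2: ln(n/nQ) = -7.956
Step 3: mu = kB*T*ln(n/nQ) = 2.551e-20*-7.956 = -2.03e-19 J
Step 4: Convert to eV: -2.03e-19/1.602e-19 = -1.267 eV

-1.267


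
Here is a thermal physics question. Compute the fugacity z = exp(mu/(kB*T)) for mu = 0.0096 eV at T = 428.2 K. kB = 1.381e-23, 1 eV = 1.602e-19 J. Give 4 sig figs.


Step 1: Convert mu to Joules: 0.0096*1.602e-19 = 1.538e-21 J
Step 2: kB*T = 1.381e-23*428.2 = 5.913e-21 J
Step 3: mu/(kB*T) = 0.2601
Step 4: z = exp(0.2601) = 1.297

1.297


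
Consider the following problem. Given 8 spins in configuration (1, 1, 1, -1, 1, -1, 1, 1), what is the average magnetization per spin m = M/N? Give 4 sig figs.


Step 1: Count up spins (+1): 6, down spins (-1): 2
Step 2: Total magnetization M = 6 - 2 = 4
Step 3: m = M/N = 4/8 = 0.5

0.5


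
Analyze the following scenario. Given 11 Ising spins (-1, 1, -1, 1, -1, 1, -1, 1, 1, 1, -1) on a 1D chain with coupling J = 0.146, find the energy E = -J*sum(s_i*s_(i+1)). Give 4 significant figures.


Step 1: Nearest-neighbor products: -1, -1, -1, -1, -1, -1, -1, 1, 1, -1
Step 2: Sum of products = -6
Step 3: E = -0.146 * -6 = 0.876

0.876


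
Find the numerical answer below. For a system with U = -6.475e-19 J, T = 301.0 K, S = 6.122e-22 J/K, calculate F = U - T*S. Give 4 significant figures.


Step 1: T*S = 301.0 * 6.122e-22 = 1.843e-19 J
Step 2: F = U - T*S = -6.475e-19 - 1.843e-19
Step 3: F = -8.318e-19 J

-8.318e-19


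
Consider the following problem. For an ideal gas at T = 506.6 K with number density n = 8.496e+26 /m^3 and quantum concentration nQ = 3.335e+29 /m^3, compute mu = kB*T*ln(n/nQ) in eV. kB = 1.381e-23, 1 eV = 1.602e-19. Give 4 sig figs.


Step 1: n/nQ = 8.496e+26/3.335e+29 = 0.002548
Step 2: ln(n/nQ) = -5.973
Step 3: mu = kB*T*ln(n/nQ) = 6.996e-21*-5.973 = -4.179e-20 J
Step 4: Convert to eV: -4.179e-20/1.602e-19 = -0.2608 eV

-0.2608


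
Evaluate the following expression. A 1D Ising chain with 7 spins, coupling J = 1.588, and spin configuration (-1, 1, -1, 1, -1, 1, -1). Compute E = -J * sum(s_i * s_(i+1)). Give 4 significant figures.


Step 1: Nearest-neighbor products: -1, -1, -1, -1, -1, -1
Step 2: Sum of products = -6
Step 3: E = -1.588 * -6 = 9.528

9.528


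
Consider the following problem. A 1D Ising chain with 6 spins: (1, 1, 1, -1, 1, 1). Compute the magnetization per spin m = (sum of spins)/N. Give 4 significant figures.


Step 1: Count up spins (+1): 5, down spins (-1): 1
Step 2: Total magnetization M = 5 - 1 = 4
Step 3: m = M/N = 4/6 = 0.6667

0.6667


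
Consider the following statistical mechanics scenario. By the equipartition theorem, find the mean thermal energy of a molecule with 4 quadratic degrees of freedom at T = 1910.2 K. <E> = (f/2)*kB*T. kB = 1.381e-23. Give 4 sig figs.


Step 1: f/2 = 4/2 = 2
Step 2: kB*T = 1.381e-23 * 1910.2 = 2.638e-20
Step 3: <E> = 2 * 2.638e-20 = 5.276e-20 J

5.276e-20


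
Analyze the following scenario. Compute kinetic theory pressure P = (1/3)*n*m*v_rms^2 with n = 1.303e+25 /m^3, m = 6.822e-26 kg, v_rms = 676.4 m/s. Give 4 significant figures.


Step 1: v_rms^2 = 676.4^2 = 4.575e+05
Step 2: n*m = 1.303e+25*6.822e-26 = 0.8889
Step 3: P = (1/3)*0.8889*4.575e+05 = 1.356e+05 Pa

1.356e+05


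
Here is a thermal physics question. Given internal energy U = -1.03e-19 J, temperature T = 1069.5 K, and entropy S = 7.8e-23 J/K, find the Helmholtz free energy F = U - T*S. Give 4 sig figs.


Step 1: T*S = 1069.5 * 7.8e-23 = 8.342e-20 J
Step 2: F = U - T*S = -1.03e-19 - 8.342e-20
Step 3: F = -1.864e-19 J

-1.864e-19


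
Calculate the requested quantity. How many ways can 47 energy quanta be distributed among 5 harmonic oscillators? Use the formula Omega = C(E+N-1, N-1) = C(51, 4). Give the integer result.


Step 1: Use binomial coefficient C(51, 4)
Step 2: Numerator = 51! / 47!
Step 3: Denominator = 4!
Step 4: Omega = 249900

249900


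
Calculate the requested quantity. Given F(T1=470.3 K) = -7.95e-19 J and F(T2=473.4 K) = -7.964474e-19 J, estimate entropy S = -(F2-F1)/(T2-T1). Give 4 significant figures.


Step 1: dF = F2 - F1 = -7.964474e-19 - (-7.95e-19) = -1.4474e-21 J
Step 2: dT = T2 - T1 = 473.4 - 470.3 = 3.1 K
Step 3: S = -dF/dT = -(-1.4474e-21)/3.1 = 4.669e-22 J/K

4.669e-22


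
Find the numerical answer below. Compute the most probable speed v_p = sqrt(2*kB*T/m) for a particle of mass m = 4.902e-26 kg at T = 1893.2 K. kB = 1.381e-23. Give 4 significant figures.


Step 1: Numerator = 2*kB*T = 2*1.381e-23*1893.2 = 5.229e-20
Step 2: Ratio = 5.229e-20 / 4.902e-26 = 1.067e+06
Step 3: v_p = sqrt(1.067e+06) = 1033 m/s

1033


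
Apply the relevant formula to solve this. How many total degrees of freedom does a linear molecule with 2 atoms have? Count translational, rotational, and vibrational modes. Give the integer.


Step 1: Translational DOF = 3
Step 2: Rotational DOF (linear) = 2
Step 3: Vibrational DOF = 3*2 - 5 = 1
Step 4: Total = 3 + 2 + 1 = 6

6


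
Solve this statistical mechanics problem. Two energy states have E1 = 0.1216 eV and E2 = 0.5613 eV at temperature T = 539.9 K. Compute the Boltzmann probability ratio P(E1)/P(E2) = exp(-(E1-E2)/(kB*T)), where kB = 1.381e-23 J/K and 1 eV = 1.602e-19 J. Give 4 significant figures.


Step 1: Compute energy difference dE = E1 - E2 = 0.1216 - 0.5613 = -0.4397 eV
Step 2: Convert to Joules: dE_J = -0.4397 * 1.602e-19 = -7.044e-20 J
Step 3: Compute exponent = -dE_J / (kB * T) = -(-7.044e-20) / (1.381e-23 * 539.9) = 9.447
Step 4: P(E1)/P(E2) = exp(9.447) = 1.268e+04

1.268e+04


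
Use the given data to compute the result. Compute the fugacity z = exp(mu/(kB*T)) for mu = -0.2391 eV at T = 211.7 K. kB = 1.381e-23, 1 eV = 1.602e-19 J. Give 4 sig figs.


Step 1: Convert mu to Joules: -0.2391*1.602e-19 = -3.83e-20 J
Step 2: kB*T = 1.381e-23*211.7 = 2.924e-21 J
Step 3: mu/(kB*T) = -13.1
Step 4: z = exp(-13.1) = 2.042e-06

2.042e-06


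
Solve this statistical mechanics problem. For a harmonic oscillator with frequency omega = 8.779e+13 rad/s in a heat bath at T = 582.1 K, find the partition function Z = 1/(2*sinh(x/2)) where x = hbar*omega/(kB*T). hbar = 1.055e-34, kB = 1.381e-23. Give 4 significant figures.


Step 1: Compute x = hbar*omega/(kB*T) = 1.055e-34*8.779e+13/(1.381e-23*582.1) = 1.152
Step 2: x/2 = 0.5761
Step 3: sinh(x/2) = 0.6085
Step 4: Z = 1/(2*0.6085) = 0.8217

0.8217


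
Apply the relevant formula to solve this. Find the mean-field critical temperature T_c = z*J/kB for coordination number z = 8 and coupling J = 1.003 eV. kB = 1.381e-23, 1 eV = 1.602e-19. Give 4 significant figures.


Step 1: z*J = 8*1.003 = 8.024 eV
Step 2: Convert to Joules: 8.024*1.602e-19 = 1.285e-18 J
Step 3: T_c = 1.285e-18 / 1.381e-23 = 9.308e+04 K

9.308e+04


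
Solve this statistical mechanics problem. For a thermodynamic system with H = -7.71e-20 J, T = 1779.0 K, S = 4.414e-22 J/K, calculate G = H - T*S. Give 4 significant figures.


Step 1: T*S = 1779.0 * 4.414e-22 = 7.853e-19 J
Step 2: G = H - T*S = -7.71e-20 - 7.853e-19
Step 3: G = -8.624e-19 J

-8.624e-19


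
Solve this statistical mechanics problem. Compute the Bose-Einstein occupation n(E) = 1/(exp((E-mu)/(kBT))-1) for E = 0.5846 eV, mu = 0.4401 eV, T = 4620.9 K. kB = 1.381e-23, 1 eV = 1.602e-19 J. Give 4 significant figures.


Step 1: (E - mu) = 0.1445 eV
Step 2: x = (E-mu)*eV/(kB*T) = 0.1445*1.602e-19/(1.381e-23*4620.9) = 0.3628
Step 3: exp(x) = 1.437
Step 4: n = 1/(exp(x)-1) = 2.287

2.287


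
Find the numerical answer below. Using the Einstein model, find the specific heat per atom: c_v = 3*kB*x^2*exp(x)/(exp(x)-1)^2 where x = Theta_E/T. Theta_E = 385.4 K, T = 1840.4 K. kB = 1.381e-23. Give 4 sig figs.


Step 1: x = Theta_E/T = 385.4/1840.4 = 0.2094
Step 2: x^2 = 0.04385
Step 3: exp(x) = 1.233
Step 4: c_v = 3*1.381e-23*0.04385*1.233/(1.233-1)^2 = 4.128e-23

4.128e-23


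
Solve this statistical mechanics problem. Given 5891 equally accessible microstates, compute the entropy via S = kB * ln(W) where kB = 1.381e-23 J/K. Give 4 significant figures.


Step 1: ln(W) = ln(5891) = 8.681
Step 2: S = kB * ln(W) = 1.381e-23 * 8.681
Step 3: S = 1.199e-22 J/K

1.199e-22


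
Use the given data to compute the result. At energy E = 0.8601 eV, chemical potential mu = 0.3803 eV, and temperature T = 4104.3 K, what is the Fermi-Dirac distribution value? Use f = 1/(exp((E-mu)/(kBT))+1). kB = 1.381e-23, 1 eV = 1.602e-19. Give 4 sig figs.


Step 1: (E - mu) = 0.8601 - 0.3803 = 0.4798 eV
Step 2: Convert: (E-mu)*eV = 7.686e-20 J
Step 3: x = (E-mu)*eV/(kB*T) = 1.356
Step 4: f = 1/(exp(1.356)+1) = 0.2049

0.2049


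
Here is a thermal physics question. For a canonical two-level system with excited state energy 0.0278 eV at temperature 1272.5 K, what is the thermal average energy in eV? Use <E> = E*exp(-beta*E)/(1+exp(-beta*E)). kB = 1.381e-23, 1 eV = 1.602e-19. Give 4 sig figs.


Step 1: beta*E = 0.0278*1.602e-19/(1.381e-23*1272.5) = 0.2534
Step 2: exp(-beta*E) = 0.7761
Step 3: <E> = 0.0278*0.7761/(1+0.7761) = 0.01215 eV

0.01215


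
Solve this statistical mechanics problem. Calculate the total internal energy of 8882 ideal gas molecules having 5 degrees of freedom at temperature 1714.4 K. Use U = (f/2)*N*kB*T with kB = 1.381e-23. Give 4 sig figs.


Step 1: f/2 = 5/2 = 2.5
Step 2: N*kB*T = 8882*1.381e-23*1714.4 = 2.103e-16
Step 3: U = 2.5 * 2.103e-16 = 5.257e-16 J

5.257e-16


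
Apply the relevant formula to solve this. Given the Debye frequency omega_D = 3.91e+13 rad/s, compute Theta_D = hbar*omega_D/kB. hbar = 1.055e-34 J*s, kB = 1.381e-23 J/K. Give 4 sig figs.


Step 1: hbar*omega_D = 1.055e-34 * 3.91e+13 = 4.125e-21 J
Step 2: Theta_D = 4.125e-21 / 1.381e-23
Step 3: Theta_D = 298.7 K

298.7


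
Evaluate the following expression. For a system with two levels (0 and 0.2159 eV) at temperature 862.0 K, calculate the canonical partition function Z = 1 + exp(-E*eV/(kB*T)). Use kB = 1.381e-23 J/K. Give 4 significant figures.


Step 1: Compute beta*E = E*eV/(kB*T) = 0.2159*1.602e-19/(1.381e-23*862.0) = 2.905
Step 2: exp(-beta*E) = exp(-2.905) = 0.05472
Step 3: Z = 1 + 0.05472 = 1.055

1.055


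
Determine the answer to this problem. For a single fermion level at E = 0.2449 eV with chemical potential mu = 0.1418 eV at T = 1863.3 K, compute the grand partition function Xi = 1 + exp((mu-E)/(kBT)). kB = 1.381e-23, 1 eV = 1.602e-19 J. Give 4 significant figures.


Step 1: (mu - E) = 0.1418 - 0.2449 = -0.1031 eV
Step 2: x = (mu-E)*eV/(kB*T) = -0.1031*1.602e-19/(1.381e-23*1863.3) = -0.6419
Step 3: exp(x) = 0.5263
Step 4: Xi = 1 + 0.5263 = 1.526

1.526


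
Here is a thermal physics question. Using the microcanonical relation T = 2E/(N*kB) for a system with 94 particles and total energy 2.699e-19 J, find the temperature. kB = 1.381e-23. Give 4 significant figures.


Step 1: Numerator = 2*E = 2*2.699e-19 = 5.398e-19 J
Step 2: Denominator = N*kB = 94*1.381e-23 = 1.298e-21
Step 3: T = 5.398e-19 / 1.298e-21 = 415.8 K

415.8


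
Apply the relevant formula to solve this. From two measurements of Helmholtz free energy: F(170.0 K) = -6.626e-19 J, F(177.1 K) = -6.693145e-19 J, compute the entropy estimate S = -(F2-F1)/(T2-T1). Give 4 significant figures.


Step 1: dF = F2 - F1 = -6.693145e-19 - (-6.626e-19) = -6.7145e-21 J
Step 2: dT = T2 - T1 = 177.1 - 170.0 = 7.1 K
Step 3: S = -dF/dT = -(-6.7145e-21)/7.1 = 9.457e-22 J/K

9.457e-22


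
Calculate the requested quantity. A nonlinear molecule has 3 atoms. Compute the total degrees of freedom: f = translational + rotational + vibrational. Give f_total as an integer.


Step 1: Translational DOF = 3
Step 2: Rotational DOF (nonlinear) = 3
Step 3: Vibrational DOF = 3*3 - 6 = 3
Step 4: Total = 3 + 3 + 3 = 9

9


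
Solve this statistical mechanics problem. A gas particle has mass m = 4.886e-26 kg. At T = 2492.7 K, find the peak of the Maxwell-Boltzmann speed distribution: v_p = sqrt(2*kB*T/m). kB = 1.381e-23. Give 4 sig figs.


Step 1: Numerator = 2*kB*T = 2*1.381e-23*2492.7 = 6.885e-20
Step 2: Ratio = 6.885e-20 / 4.886e-26 = 1.409e+06
Step 3: v_p = sqrt(1.409e+06) = 1187 m/s

1187


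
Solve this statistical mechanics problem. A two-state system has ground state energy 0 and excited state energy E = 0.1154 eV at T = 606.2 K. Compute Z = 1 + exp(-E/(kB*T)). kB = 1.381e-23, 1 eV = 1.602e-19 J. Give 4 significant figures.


Step 1: Compute beta*E = E*eV/(kB*T) = 0.1154*1.602e-19/(1.381e-23*606.2) = 2.208
Step 2: exp(-beta*E) = exp(-2.208) = 0.1099
Step 3: Z = 1 + 0.1099 = 1.11

1.11


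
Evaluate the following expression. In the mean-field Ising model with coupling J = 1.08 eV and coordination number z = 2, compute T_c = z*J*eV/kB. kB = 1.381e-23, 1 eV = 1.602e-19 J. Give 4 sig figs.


Step 1: z*J = 2*1.08 = 2.16 eV
Step 2: Convert to Joules: 2.16*1.602e-19 = 3.46e-19 J
Step 3: T_c = 3.46e-19 / 1.381e-23 = 2.506e+04 K

2.506e+04


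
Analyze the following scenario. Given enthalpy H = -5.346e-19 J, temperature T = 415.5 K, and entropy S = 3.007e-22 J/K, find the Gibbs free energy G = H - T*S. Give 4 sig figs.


Step 1: T*S = 415.5 * 3.007e-22 = 1.249e-19 J
Step 2: G = H - T*S = -5.346e-19 - 1.249e-19
Step 3: G = -6.595e-19 J

-6.595e-19


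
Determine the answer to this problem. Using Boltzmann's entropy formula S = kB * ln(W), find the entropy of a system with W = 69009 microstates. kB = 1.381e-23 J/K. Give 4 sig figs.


Step 1: ln(W) = ln(69009) = 11.14
Step 2: S = kB * ln(W) = 1.381e-23 * 11.14
Step 3: S = 1.539e-22 J/K

1.539e-22


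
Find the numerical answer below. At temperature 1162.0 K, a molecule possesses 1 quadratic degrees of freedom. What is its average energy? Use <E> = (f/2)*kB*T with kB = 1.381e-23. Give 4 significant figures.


Step 1: f/2 = 1/2 = 0.5
Step 2: kB*T = 1.381e-23 * 1162.0 = 1.605e-20
Step 3: <E> = 0.5 * 1.605e-20 = 8.024e-21 J

8.024e-21


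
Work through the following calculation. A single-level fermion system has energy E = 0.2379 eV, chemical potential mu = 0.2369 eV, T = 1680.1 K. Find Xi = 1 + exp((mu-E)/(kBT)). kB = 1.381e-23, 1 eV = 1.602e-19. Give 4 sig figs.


Step 1: (mu - E) = 0.2369 - 0.2379 = -0.001 eV
Step 2: x = (mu-E)*eV/(kB*T) = -0.001*1.602e-19/(1.381e-23*1680.1) = -0.006905
Step 3: exp(x) = 0.9931
Step 4: Xi = 1 + 0.9931 = 1.993

1.993


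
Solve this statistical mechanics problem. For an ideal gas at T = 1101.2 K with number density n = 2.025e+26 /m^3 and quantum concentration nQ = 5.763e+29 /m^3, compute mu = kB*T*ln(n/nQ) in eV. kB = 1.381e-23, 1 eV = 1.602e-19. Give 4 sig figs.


Step 1: n/nQ = 2.025e+26/5.763e+29 = 0.0003514
Step 2: ln(n/nQ) = -7.954
Step 3: mu = kB*T*ln(n/nQ) = 1.521e-20*-7.954 = -1.21e-19 J
Step 4: Convert to eV: -1.21e-19/1.602e-19 = -0.755 eV

-0.755


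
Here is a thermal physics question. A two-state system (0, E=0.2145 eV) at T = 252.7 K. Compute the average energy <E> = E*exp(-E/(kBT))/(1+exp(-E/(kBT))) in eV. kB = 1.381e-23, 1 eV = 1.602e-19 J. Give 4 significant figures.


Step 1: beta*E = 0.2145*1.602e-19/(1.381e-23*252.7) = 9.847
Step 2: exp(-beta*E) = 5.292e-05
Step 3: <E> = 0.2145*5.292e-05/(1+5.292e-05) = 1.135e-05 eV

1.135e-05


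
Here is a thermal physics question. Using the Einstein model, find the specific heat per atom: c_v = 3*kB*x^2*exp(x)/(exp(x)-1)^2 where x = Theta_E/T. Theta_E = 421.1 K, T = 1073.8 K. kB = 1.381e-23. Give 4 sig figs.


Step 1: x = Theta_E/T = 421.1/1073.8 = 0.3922
Step 2: x^2 = 0.1538
Step 3: exp(x) = 1.48
Step 4: c_v = 3*1.381e-23*0.1538*1.48/(1.48-1)^2 = 4.09e-23

4.09e-23


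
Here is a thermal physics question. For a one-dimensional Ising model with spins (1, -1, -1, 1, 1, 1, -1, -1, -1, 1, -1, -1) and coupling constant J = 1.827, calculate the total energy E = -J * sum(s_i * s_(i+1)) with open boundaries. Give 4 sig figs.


Step 1: Nearest-neighbor products: -1, 1, -1, 1, 1, -1, 1, 1, -1, -1, 1
Step 2: Sum of products = 1
Step 3: E = -1.827 * 1 = -1.827

-1.827


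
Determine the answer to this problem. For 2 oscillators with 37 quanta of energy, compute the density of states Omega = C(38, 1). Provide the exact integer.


Step 1: Use binomial coefficient C(38, 1)
Step 2: Numerator = 38! / 37!
Step 3: Denominator = 1!
Step 4: Omega = 38

38


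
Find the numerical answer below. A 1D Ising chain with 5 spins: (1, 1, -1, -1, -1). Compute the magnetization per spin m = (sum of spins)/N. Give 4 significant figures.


Step 1: Count up spins (+1): 2, down spins (-1): 3
Step 2: Total magnetization M = 2 - 3 = -1
Step 3: m = M/N = -1/5 = -0.2

-0.2
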